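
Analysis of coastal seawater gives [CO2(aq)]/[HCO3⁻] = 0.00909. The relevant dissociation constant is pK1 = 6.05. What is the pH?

pH = 8.09

From K1 = [H⁺][HCO3⁻]/[CO2(aq)]:  pH = pK1 − log₁₀([CO2(aq)]/[HCO3⁻])
log₁₀(0.00909) = -2.041
pH = 6.05 − (-2.041) = 8.09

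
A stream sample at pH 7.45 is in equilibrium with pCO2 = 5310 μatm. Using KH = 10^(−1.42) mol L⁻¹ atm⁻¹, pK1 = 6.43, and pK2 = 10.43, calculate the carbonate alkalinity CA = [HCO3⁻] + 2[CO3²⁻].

CA = 2.12 mmol/L

[CO2*] = KH · pCO2 = 10^(−1.42) × 5310×10^-6 = 2.019×10^-4 mol/L
α₀ = 1/(1 + K1/[H⁺] + K1K2/[H⁺]²) = 1/(1 + 10^+1.02 + 10^-1.96) = 0.08709
DIC = [CO2*]/α₀ = 2.019×10^-4 / 0.08709 = 2.318 mmol/L
CA = (α₁ + 2α₂)·DIC = (0.9120 + 2×0.0009549) × 2.318 = 2.12 mmol/L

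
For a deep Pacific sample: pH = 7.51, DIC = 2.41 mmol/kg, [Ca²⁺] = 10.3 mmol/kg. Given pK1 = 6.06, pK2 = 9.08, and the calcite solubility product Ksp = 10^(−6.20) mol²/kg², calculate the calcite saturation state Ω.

Ω = 0.997

α₂ = 1 / (1 + [H⁺]/K2 + [H⁺]²/(K1K2)) = 1 / (1 + 10^+1.57 + 10^+0.12)
   = 1 / (1 + 37.154 + 1.3183) = 1/39.472 = 0.02533
[CO3²⁻] = α₂ × DIC = 0.02533 × 2.41 = 0.06106 mmol/kg
Ksp = 10^(−6.20) = 6.310×10^-7
Ω = [Ca²⁺][CO3²⁻]/Ksp = (10.3×10^-3)(6.106×10^-5) / 6.310×10^-7 = 0.997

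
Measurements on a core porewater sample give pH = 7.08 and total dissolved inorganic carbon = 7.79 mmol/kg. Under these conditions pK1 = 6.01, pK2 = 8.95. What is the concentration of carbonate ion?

[CO3²⁻] = 0.0957 mmol/kg

α₂ = 1 / (1 + [H⁺]/K2 + [H⁺]²/(K1K2)) = 1 / (1 + 10^+1.87 + 10^+0.80)
   = 1 / (1 + 74.131 + 6.3096) = 1/81.441 = 0.01228
[CO3²⁻] = α₂ × DIC = 0.01228 × 7.79 = 0.0957 mmol/kg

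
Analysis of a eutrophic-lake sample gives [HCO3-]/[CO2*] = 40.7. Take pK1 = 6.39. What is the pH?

pH = 8.00

From K1 = [H⁺][HCO3-]/[CO2*]:  pH = pK1 + log₁₀([HCO3-]/[CO2*])
log₁₀(40.7) = +1.610
pH = 6.39 + (+1.610) = 8.00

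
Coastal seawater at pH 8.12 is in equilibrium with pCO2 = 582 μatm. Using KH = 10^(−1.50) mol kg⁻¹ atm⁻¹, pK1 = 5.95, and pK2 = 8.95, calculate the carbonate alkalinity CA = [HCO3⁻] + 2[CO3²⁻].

[CO2*] = KH · pCO2 = 10^(−1.50) × 582×10^-6 = 1.840×10^-5 mol/kg
α₀ = 1/(1 + K1/[H⁺] + K1K2/[H⁺]²) = 1/(1 + 10^+2.17 + 10^+1.34) = 0.005855
DIC = [CO2*]/α₀ = 1.840×10^-5 / 0.005855 = 3.143 mmol/kg
CA = (α₁ + 2α₂)·DIC = (0.8660 + 2×0.1281) × 3.143 = 3.53 mmol/kg

CA = 3.53 mmol/kg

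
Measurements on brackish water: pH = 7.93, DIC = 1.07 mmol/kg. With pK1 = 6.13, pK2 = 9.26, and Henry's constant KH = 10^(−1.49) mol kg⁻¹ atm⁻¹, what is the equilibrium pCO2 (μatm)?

α₀ = 1 / (1 + K1/[H⁺] + K1K2/[H⁺]²) = 1 / (1 + 10^+1.80 + 10^+0.47)
   = 1 / (1 + 63.096 + 2.9512) = 1/67.047 = 0.01491
[CO2*] = α₀ × DIC = 0.01491 × 1.07 = 0.01596 mmol/kg = 15.96 μmol/kg
pCO2 = [CO2*]/KH = 1.596×10^-5 / 3.236×10^-2 = 493 μatm

pCO2 = 493 μatm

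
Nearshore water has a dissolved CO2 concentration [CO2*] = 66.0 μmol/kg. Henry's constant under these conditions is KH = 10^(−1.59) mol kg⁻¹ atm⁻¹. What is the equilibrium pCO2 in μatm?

pCO2 = 2570 μatm

KH = 10^(−1.59) = 2.570×10^-2 mol kg⁻¹ atm⁻¹
pCO2 = [CO2*]/KH = 66.0×10^-6 / 2.570×10^-2 = 2.57×10^-3 atm = 2570 μatm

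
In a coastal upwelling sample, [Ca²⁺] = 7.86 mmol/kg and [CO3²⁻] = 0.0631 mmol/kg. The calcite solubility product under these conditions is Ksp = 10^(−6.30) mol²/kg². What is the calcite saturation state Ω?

Ω = 0.990

Ksp = 10^(−6.30) = 5.012×10^-7
Ω = [Ca²⁺][CO3²⁻]/Ksp = (7.86×10^-3)(0.0631×10^-3) / 5.012×10^-7 = 0.990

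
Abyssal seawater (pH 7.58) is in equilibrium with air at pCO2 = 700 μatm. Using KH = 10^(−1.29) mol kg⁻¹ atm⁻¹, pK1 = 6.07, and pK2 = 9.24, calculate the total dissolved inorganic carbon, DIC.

[CO2*] = KH · pCO2 = 10^(−1.29) × 700×10^-6 = 3.590×10^-5 mol/kg
α₀ = 1/(1 + K1/[H⁺] + K1K2/[H⁺]²) = 1/(1 + 10^+1.51 + 10^-0.15) = 0.02935
DIC = [CO2*]/α₀ = 3.590×10^-5 / 0.02935 = 1.22 mmol/kg

DIC = 1.22 mmol/kg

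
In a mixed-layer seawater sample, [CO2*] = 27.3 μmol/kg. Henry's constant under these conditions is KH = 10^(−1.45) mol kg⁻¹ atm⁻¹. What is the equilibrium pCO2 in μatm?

KH = 10^(−1.45) = 3.548×10^-2 mol kg⁻¹ atm⁻¹
pCO2 = [CO2*]/KH = 27.3×10^-6 / 3.548×10^-2 = 7.69×10^-4 atm = 769 μatm

pCO2 = 769 μatm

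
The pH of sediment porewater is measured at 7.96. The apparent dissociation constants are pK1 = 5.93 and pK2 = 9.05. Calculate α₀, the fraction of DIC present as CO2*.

α₀ = 1 / (1 + K1/[H⁺] + K1K2/[H⁺]²) = 1 / (1 + 10^+2.03 + 10^+0.94)
   = 1 / (1 + 107.15 + 8.7096) = 1/116.86 = 0.008557

α₀ = 0.00856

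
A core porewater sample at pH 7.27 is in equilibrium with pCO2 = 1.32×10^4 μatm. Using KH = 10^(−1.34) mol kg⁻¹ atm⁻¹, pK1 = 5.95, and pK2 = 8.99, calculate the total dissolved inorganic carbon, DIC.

[CO2*] = KH · pCO2 = 10^(−1.34) × 1.32×10^4×10^-6 = 6.034×10^-4 mol/kg
α₀ = 1/(1 + K1/[H⁺] + K1K2/[H⁺]²) = 1/(1 + 10^+1.32 + 10^-0.40) = 0.04486
DIC = [CO2*]/α₀ = 6.034×10^-4 / 0.04486 = 13.4 mmol/kg

DIC = 13.4 mmol/kg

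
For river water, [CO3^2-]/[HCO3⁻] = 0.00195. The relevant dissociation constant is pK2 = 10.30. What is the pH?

From K2 = [H⁺][CO3^2-]/[HCO3⁻]:  pH = pK2 + log₁₀([CO3^2-]/[HCO3⁻])
log₁₀(0.00195) = -2.710
pH = 10.30 + (-2.710) = 7.59

pH = 7.59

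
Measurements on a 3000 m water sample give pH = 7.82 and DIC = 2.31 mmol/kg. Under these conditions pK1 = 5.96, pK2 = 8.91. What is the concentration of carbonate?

α₂ = 1 / (1 + [H⁺]/K2 + [H⁺]²/(K1K2)) = 1 / (1 + 10^+1.09 + 10^-0.77)
   = 1 / (1 + 12.303 + 0.16982) = 1/13.473 = 0.07423
[CO3²⁻] = α₂ × DIC = 0.07423 × 2.31 = 0.171 mmol/kg

[CO3²⁻] = 0.171 mmol/kg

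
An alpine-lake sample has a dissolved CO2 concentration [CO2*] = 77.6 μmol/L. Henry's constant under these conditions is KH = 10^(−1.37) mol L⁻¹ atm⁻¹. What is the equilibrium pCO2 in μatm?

pCO2 = 1820 μatm

KH = 10^(−1.37) = 4.266×10^-2 mol L⁻¹ atm⁻¹
pCO2 = [CO2*]/KH = 77.6×10^-6 / 4.266×10^-2 = 1.82×10^-3 atm = 1820 μatm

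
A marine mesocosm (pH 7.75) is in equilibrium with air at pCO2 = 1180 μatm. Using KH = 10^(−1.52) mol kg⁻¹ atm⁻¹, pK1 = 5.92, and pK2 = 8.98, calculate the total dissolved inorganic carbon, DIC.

[CO2*] = KH · pCO2 = 10^(−1.52) × 1180×10^-6 = 3.564×10^-5 mol/kg
α₀ = 1/(1 + K1/[H⁺] + K1K2/[H⁺]²) = 1/(1 + 10^+1.83 + 10^+0.60) = 0.01378
DIC = [CO2*]/α₀ = 3.564×10^-5 / 0.01378 = 2.59 mmol/kg

DIC = 2.59 mmol/kg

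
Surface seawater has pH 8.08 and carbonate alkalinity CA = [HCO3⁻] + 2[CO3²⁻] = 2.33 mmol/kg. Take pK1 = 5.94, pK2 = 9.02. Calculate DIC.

DIC = 2.13 mmol/kg

CA = [HCO3⁻] + 2[CO3²⁻] = (α₁ + 2α₂)·DIC
At pH 8.08: [H⁺]/K1 = 10^-2.14 = 0.0072444, K2/[H⁺] = 10^-0.94 = 0.11482
α₁ = 1/(1 + 0.0072444 + 0.11482) = 1/1.1221 = 0.8912; α₂ = α₁·K2/[H⁺] = 0.1023
α₁ + 2α₂ = 1.0959
DIC = CA / (α₁ + 2α₂) = 2.33 / 1.0959 = 2.13 mmol/kg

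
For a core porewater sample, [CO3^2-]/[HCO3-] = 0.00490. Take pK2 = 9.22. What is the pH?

From K2 = [H⁺][CO3^2-]/[HCO3-]:  pH = pK2 + log₁₀([CO3^2-]/[HCO3-])
log₁₀(0.00490) = -2.310
pH = 9.22 + (-2.310) = 6.91

pH = 6.91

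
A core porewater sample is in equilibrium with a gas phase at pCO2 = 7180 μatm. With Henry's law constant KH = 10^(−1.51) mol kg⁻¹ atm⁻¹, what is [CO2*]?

[CO2*] = 222 μmol/kg

KH = 10^(−1.51) = 3.090×10^-2 mol kg⁻¹ atm⁻¹
[CO2*] = KH · pCO2 = 3.090×10^-2 × 7180×10^-6 atm = 2.22×10^-4 mol/kg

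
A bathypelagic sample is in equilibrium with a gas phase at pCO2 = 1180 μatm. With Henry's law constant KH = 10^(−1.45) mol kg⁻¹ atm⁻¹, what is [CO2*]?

[CO2*] = 41.9 μmol/kg

KH = 10^(−1.45) = 3.548×10^-2 mol kg⁻¹ atm⁻¹
[CO2*] = KH · pCO2 = 3.548×10^-2 × 1180×10^-6 atm = 4.19×10^-5 mol/kg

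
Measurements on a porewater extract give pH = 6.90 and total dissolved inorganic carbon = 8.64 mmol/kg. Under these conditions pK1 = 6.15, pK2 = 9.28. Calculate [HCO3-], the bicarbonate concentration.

[HCO3⁻] = 7.31 mmol/kg

α₁ = 1 / (1 + [H⁺]/K1 + K2/[H⁺]) = 1 / (1 + 10^-0.75 + 10^-2.38)
   = 1 / (1 + 0.17783 + 0.0041687) = 1/1.1820 = 0.8460
[HCO3⁻] = α₁ × DIC = 0.8460 × 8.64 = 7.31 mmol/kg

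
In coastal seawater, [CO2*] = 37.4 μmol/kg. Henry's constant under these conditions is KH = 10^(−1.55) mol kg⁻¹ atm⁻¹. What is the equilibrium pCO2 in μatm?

pCO2 = 1330 μatm

KH = 10^(−1.55) = 2.818×10^-2 mol kg⁻¹ atm⁻¹
pCO2 = [CO2*]/KH = 37.4×10^-6 / 2.818×10^-2 = 1.33×10^-3 atm = 1330 μatm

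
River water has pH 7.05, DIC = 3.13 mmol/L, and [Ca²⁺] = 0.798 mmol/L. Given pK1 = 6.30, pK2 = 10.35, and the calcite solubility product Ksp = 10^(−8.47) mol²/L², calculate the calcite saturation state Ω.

α₂ = 1 / (1 + [H⁺]/K2 + [H⁺]²/(K1K2)) = 1 / (1 + 10^+3.30 + 10^+2.55)
   = 1 / (1 + 1995.3 + 354.81) = 1/2351.1 = 0.0004253
[CO3²⁻] = α₂ × DIC = 0.0004253 × 3.13 = 0.001331 mmol/L = 1.331 μmol/L
Ksp = 10^(−8.47) = 3.388×10^-9
Ω = [Ca²⁺][CO3²⁻]/Ksp = (0.798×10^-3)(1.331×10^-6) / 3.388×10^-9 = 0.314

Ω = 0.314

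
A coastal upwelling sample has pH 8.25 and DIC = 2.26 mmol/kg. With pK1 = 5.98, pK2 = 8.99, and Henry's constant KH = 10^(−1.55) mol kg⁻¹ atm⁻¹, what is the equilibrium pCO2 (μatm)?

α₀ = 1 / (1 + K1/[H⁺] + K1K2/[H⁺]²) = 1 / (1 + 10^+2.27 + 10^+1.53)
   = 1 / (1 + 186.21 + 33.884) = 1/221.09 = 0.004523
[CO2*] = α₀ × DIC = 0.004523 × 2.26 = 0.01022 mmol/kg = 10.22 μmol/kg
pCO2 = [CO2*]/KH = 1.022×10^-5 / 2.818×10^-2 = 363 μatm

pCO2 = 363 μatm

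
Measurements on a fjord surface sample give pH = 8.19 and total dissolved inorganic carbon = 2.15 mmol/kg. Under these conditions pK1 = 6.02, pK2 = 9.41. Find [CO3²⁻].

α₂ = 1 / (1 + [H⁺]/K2 + [H⁺]²/(K1K2)) = 1 / (1 + 10^+1.22 + 10^-0.95)
   = 1 / (1 + 16.596 + 0.11220) = 1/17.708 = 0.05647
[CO3²⁻] = α₂ × DIC = 0.05647 × 2.15 = 0.121 mmol/kg

[CO3²⁻] = 0.121 mmol/kg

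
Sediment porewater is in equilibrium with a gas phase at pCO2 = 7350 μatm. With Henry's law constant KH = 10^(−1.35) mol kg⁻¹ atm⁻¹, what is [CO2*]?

[CO2*] = 328 μmol/kg

KH = 10^(−1.35) = 4.467×10^-2 mol kg⁻¹ atm⁻¹
[CO2*] = KH · pCO2 = 4.467×10^-2 × 7350×10^-6 atm = 3.28×10^-4 mol/kg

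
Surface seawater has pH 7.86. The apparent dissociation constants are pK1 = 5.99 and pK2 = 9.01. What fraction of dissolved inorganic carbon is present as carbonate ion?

α₂ = 0.0653

α₂ = 1 / (1 + [H⁺]/K2 + [H⁺]²/(K1K2)) = 1 / (1 + 10^+1.15 + 10^-0.72)
   = 1 / (1 + 14.125 + 0.19055) = 1/15.316 = 0.06529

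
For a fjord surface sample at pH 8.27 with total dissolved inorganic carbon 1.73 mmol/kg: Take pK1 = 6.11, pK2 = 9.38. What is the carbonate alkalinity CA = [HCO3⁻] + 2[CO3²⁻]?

CA = [HCO3⁻] + 2[CO3²⁻] = (α₁ + 2α₂)·DIC
At pH 8.27: [H⁺]/K1 = 10^-2.16 = 0.0069183, K2/[H⁺] = 10^-1.11 = 0.077625
α₁ = 1/(1 + 0.0069183 + 0.077625) = 1/1.0845 = 0.9220; α₂ = α₁·K2/[H⁺] = 0.07157
α₁ + 2α₂ = 1.0652
CA = 1.0652 × 1.73 = 1.84 mmol/kg

CA = 1.84 mmol/kg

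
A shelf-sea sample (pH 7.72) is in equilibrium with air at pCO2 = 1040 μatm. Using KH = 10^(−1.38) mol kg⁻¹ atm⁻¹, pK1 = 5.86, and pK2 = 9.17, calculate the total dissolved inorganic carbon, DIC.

[CO2*] = KH · pCO2 = 10^(−1.38) × 1040×10^-6 = 4.335×10^-5 mol/kg
α₀ = 1/(1 + K1/[H⁺] + K1K2/[H⁺]²) = 1/(1 + 10^+1.86 + 10^+0.41) = 0.01316
DIC = [CO2*]/α₀ = 4.335×10^-5 / 0.01316 = 3.30 mmol/kg

DIC = 3.30 mmol/kg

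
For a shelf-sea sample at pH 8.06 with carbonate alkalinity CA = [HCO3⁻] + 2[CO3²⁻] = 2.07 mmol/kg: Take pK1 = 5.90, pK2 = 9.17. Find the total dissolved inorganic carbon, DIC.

DIC = 1.94 mmol/kg

CA = [HCO3⁻] + 2[CO3²⁻] = (α₁ + 2α₂)·DIC
At pH 8.06: [H⁺]/K1 = 10^-2.16 = 0.0069183, K2/[H⁺] = 10^-1.11 = 0.077625
α₁ = 1/(1 + 0.0069183 + 0.077625) = 1/1.0845 = 0.9220; α₂ = α₁·K2/[H⁺] = 0.07157
α₁ + 2α₂ = 1.0652
DIC = CA / (α₁ + 2α₂) = 2.07 / 1.0652 = 1.94 mmol/kg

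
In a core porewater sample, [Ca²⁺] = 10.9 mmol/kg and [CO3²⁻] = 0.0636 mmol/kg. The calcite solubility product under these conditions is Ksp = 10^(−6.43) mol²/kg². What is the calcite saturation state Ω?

Ω = 1.87

Ksp = 10^(−6.43) = 3.715×10^-7
Ω = [Ca²⁺][CO3²⁻]/Ksp = (10.9×10^-3)(0.0636×10^-3) / 3.715×10^-7 = 1.87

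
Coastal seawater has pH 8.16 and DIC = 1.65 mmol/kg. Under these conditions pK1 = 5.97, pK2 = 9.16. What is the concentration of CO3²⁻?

α₂ = 1 / (1 + [H⁺]/K2 + [H⁺]²/(K1K2)) = 1 / (1 + 10^+1.00 + 10^-1.19)
   = 1 / (1 + 10.000 + 0.064565) = 1/11.065 = 0.09038
[CO3²⁻] = α₂ × DIC = 0.09038 × 1.65 = 0.149 mmol/kg

[CO3²⁻] = 0.149 mmol/kg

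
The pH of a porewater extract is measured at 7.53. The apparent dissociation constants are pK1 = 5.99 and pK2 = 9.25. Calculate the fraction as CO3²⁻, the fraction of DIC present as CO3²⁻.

α₂ = 1 / (1 + [H⁺]/K2 + [H⁺]²/(K1K2)) = 1 / (1 + 10^+1.72 + 10^+0.18)
   = 1 / (1 + 52.481 + 1.5136) = 1/54.994 = 0.01818

α₂ = 0.0182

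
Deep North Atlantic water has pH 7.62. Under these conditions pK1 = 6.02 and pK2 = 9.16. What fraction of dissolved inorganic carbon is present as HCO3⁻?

α₁ = 1 / (1 + [H⁺]/K1 + K2/[H⁺]) = 1 / (1 + 10^-1.60 + 10^-1.54)
   = 1 / (1 + 0.025119 + 0.028840) = 1/1.0540 = 0.9488

α₁ = 0.949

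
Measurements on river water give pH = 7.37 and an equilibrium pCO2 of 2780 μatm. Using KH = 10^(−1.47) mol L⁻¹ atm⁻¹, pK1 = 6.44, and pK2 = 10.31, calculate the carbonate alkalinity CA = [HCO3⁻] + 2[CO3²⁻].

CA = 0.804 mmol/L

[CO2*] = KH · pCO2 = 10^(−1.47) × 2780×10^-6 = 9.420×10^-5 mol/L
α₀ = 1/(1 + K1/[H⁺] + K1K2/[H⁺]²) = 1/(1 + 10^+0.93 + 10^-2.01) = 0.1050
DIC = [CO2*]/α₀ = 9.420×10^-5 / 0.1050 = 0.8969 mmol/L
CA = (α₁ + 2α₂)·DIC = (0.8939 + 2×0.001026) × 0.8969 = 0.804 mmol/L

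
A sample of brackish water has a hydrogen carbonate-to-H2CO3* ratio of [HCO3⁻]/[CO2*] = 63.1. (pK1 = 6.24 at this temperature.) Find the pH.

pH = 8.04

From K1 = [H⁺][HCO3⁻]/[CO2*]:  pH = pK1 + log₁₀([HCO3⁻]/[CO2*])
log₁₀(63.1) = +1.800
pH = 6.24 + (+1.800) = 8.04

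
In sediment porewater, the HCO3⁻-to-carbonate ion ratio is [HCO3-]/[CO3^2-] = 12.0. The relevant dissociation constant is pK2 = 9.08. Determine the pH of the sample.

pH = 8.00

From K2 = [H⁺][CO3^2-]/[HCO3-]:  pH = pK2 − log₁₀([HCO3-]/[CO3^2-])
log₁₀(12.0) = +1.079
pH = 9.08 − (+1.079) = 8.00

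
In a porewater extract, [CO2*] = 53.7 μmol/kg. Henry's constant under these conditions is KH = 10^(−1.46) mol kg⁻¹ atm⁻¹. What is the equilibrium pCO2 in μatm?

KH = 10^(−1.46) = 3.467×10^-2 mol kg⁻¹ atm⁻¹
pCO2 = [CO2*]/KH = 53.7×10^-6 / 3.467×10^-2 = 1.55×10^-3 atm = 1550 μatm

pCO2 = 1550 μatm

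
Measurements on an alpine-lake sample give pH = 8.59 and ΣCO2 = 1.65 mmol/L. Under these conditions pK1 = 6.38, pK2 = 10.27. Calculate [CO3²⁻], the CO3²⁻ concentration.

[CO3²⁻] = 0.0336 mmol/L

α₂ = 1 / (1 + [H⁺]/K2 + [H⁺]²/(K1K2)) = 1 / (1 + 10^+1.68 + 10^-0.53)
   = 1 / (1 + 47.863 + 0.29512) = 1/49.158 = 0.02034
[CO3²⁻] = α₂ × DIC = 0.02034 × 1.65 = 0.0336 mmol/L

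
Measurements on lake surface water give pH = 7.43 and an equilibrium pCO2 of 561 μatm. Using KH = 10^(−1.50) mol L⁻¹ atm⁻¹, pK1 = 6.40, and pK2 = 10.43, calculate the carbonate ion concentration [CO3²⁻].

[CO2*] = KH · pCO2 = 10^(−1.50) × 561×10^-6 = 1.774×10^-5 mol/L
α₀ = 1/(1 + K1/[H⁺] + K1K2/[H⁺]²) = 1/(1 + 10^+1.03 + 10^-1.97) = 0.08528
DIC = [CO2*]/α₀ = 1.774×10^-5 / 0.08528 = 0.2080 mmol/L
[CO3²⁻] = α₂·DIC; α₂ = 0.0009138, so [CO3²⁻] = 0.0009138 × 0.2080 = 0.000190 mmol/L = 0.190 μmol/L

[CO3²⁻] = 0.190 μmol/L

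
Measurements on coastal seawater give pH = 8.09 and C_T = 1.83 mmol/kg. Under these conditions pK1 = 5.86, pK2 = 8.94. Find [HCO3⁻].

[HCO3⁻] = 1.60 mmol/kg

α₁ = 1 / (1 + [H⁺]/K1 + K2/[H⁺]) = 1 / (1 + 10^-2.23 + 10^-0.85)
   = 1 / (1 + 0.0058884 + 0.14125) = 1/1.1471 = 0.8717
[HCO3⁻] = α₁ × DIC = 0.8717 × 1.83 = 1.60 mmol/kg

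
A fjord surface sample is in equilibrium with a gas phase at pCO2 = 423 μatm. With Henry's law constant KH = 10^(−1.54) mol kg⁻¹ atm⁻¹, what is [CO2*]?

KH = 10^(−1.54) = 2.884×10^-2 mol kg⁻¹ atm⁻¹
[CO2*] = KH · pCO2 = 2.884×10^-2 × 423×10^-6 atm = 1.22×10^-5 mol/kg

[CO2*] = 12.2 μmol/kg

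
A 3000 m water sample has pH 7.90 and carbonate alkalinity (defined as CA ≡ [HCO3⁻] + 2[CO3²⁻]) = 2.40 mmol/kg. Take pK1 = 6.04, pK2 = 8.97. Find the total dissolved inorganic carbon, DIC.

CA = [HCO3⁻] + 2[CO3²⁻] = (α₁ + 2α₂)·DIC
At pH 7.90: [H⁺]/K1 = 10^-1.86 = 0.013804, K2/[H⁺] = 10^-1.07 = 0.085114
α₁ = 1/(1 + 0.013804 + 0.085114) = 1/1.0989 = 0.9100; α₂ = α₁·K2/[H⁺] = 0.07745
α₁ + 2α₂ = 1.0649
DIC = CA / (α₁ + 2α₂) = 2.40 / 1.0649 = 2.25 mmol/kg

DIC = 2.25 mmol/kg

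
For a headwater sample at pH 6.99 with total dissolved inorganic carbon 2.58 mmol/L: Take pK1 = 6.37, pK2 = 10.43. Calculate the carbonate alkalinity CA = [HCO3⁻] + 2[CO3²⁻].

CA = 2.08 mmol/L

CA = [HCO3⁻] + 2[CO3²⁻] = (α₁ + 2α₂)·DIC
At pH 6.99: [H⁺]/K1 = 10^-0.62 = 0.23988, K2/[H⁺] = 10^-3.44 = 0.00036308
α₁ = 1/(1 + 0.23988 + 0.00036308) = 1/1.2402 = 0.8063; α₂ = α₁·K2/[H⁺] = 0.0002927
α₁ + 2α₂ = 0.8069
CA = 0.8069 × 2.58 = 2.08 mmol/L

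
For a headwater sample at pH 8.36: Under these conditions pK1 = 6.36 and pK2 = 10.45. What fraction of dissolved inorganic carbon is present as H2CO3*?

α₀ = 1 / (1 + K1/[H⁺] + K1K2/[H⁺]²) = 1 / (1 + 10^+2.00 + 10^-0.09)
   = 1 / (1 + 100.00 + 0.81283) = 1/101.81 = 0.009822

α₀ = 0.00982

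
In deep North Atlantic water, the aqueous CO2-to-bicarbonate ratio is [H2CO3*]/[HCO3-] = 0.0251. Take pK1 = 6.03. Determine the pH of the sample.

From K1 = [H⁺][HCO3-]/[H2CO3*]:  pH = pK1 − log₁₀([H2CO3*]/[HCO3-])
log₁₀(0.0251) = -1.600
pH = 6.03 − (-1.600) = 7.63

pH = 7.63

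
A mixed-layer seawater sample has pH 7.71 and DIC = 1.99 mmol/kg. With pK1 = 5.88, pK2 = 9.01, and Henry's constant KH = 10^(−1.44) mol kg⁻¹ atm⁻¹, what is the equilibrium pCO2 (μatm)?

α₀ = 1 / (1 + K1/[H⁺] + K1K2/[H⁺]²) = 1 / (1 + 10^+1.83 + 10^+0.53)
   = 1 / (1 + 67.608 + 3.3884) = 1/71.997 = 0.01389
[CO2*] = α₀ × DIC = 0.01389 × 1.99 = 0.02764 mmol/kg
pCO2 = [CO2*]/KH = 2.764×10^-5 / 3.631×10^-2 = 761 μatm

pCO2 = 761 μatm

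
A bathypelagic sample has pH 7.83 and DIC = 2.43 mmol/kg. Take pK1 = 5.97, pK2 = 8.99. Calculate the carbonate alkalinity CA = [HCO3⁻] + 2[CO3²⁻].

CA = 2.55 mmol/kg

CA = [HCO3⁻] + 2[CO3²⁻] = (α₁ + 2α₂)·DIC
At pH 7.83: [H⁺]/K1 = 10^-1.86 = 0.013804, K2/[H⁺] = 10^-1.16 = 0.069183
α₁ = 1/(1 + 0.013804 + 0.069183) = 1/1.0830 = 0.9234; α₂ = α₁·K2/[H⁺] = 0.06388
α₁ + 2α₂ = 1.0511
CA = 1.0511 × 2.43 = 2.55 mmol/kg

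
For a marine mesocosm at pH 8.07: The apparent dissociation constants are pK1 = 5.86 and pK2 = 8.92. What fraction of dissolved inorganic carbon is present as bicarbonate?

α₁ = 1 / (1 + [H⁺]/K1 + K2/[H⁺]) = 1 / (1 + 10^-2.21 + 10^-0.85)
   = 1 / (1 + 0.0061660 + 0.14125) = 1/1.1474 = 0.8715

α₁ = 0.872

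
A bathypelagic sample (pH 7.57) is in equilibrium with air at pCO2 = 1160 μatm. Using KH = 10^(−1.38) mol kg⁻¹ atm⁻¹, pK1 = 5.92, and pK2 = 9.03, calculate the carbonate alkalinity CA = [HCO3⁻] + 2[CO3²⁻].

CA = 2.31 mmol/kg

[CO2*] = KH · pCO2 = 10^(−1.38) × 1160×10^-6 = 4.836×10^-5 mol/kg
α₀ = 1/(1 + K1/[H⁺] + K1K2/[H⁺]²) = 1/(1 + 10^+1.65 + 10^+0.19) = 0.02118
DIC = [CO2*]/α₀ = 4.836×10^-5 / 0.02118 = 2.283 mmol/kg
CA = (α₁ + 2α₂)·DIC = (0.9460 + 2×0.03280) × 2.283 = 2.31 mmol/kg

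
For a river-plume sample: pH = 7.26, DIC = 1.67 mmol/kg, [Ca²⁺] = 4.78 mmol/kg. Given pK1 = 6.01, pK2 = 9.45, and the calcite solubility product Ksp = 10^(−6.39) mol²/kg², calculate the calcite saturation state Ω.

Ω = 0.119

α₂ = 1 / (1 + [H⁺]/K2 + [H⁺]²/(K1K2)) = 1 / (1 + 10^+2.19 + 10^+0.94)
   = 1 / (1 + 154.88 + 8.7096) = 1/164.59 = 0.006076
[CO3²⁻] = α₂ × DIC = 0.006076 × 1.67 = 0.01015 mmol/kg = 10.15 μmol/kg
Ksp = 10^(−6.39) = 4.074×10^-7
Ω = [Ca²⁺][CO3²⁻]/Ksp = (4.78×10^-3)(1.015×10^-5) / 4.074×10^-7 = 0.119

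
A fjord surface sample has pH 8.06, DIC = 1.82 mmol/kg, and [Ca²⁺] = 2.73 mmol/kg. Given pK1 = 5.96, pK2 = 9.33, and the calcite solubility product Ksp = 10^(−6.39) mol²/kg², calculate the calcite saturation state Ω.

Ω = 0.617

α₂ = 1 / (1 + [H⁺]/K2 + [H⁺]²/(K1K2)) = 1 / (1 + 10^+1.27 + 10^-0.83)
   = 1 / (1 + 18.621 + 0.14791) = 1/19.769 = 0.05058
[CO3²⁻] = α₂ × DIC = 0.05058 × 1.82 = 0.09206 mmol/kg
Ksp = 10^(−6.39) = 4.074×10^-7
Ω = [Ca²⁺][CO3²⁻]/Ksp = (2.73×10^-3)(9.206×10^-5) / 4.074×10^-7 = 0.617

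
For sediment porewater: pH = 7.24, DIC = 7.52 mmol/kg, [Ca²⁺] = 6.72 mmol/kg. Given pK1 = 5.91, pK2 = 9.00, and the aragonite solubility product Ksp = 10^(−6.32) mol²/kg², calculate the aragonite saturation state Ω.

α₂ = 1 / (1 + [H⁺]/K2 + [H⁺]²/(K1K2)) = 1 / (1 + 10^+1.76 + 10^+0.43)
   = 1 / (1 + 57.544 + 2.6915) = 1/61.236 = 0.01633
[CO3²⁻] = α₂ × DIC = 0.01633 × 7.52 = 0.1228 mmol/kg
Ksp = 10^(−6.32) = 4.786×10^-7
Ω = [Ca²⁺][CO3²⁻]/Ksp = (6.72×10^-3)(1.228×10^-4) / 4.786×10^-7 = 1.72

Ω = 1.72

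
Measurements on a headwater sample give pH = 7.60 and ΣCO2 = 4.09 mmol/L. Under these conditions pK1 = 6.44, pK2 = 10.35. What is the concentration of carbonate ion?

α₂ = 1 / (1 + [H⁺]/K2 + [H⁺]²/(K1K2)) = 1 / (1 + 10^+2.75 + 10^+1.59)
   = 1 / (1 + 562.34 + 38.905) = 1/602.25 = 0.001660
[CO3²⁻] = α₂ × DIC = 0.001660 × 4.09 = 0.00679 mmol/L = 6.79 μmol/L

[CO3²⁻] = 6.79 μmol/L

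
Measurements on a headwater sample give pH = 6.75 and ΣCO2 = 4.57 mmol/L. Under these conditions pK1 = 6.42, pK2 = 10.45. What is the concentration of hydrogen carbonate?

[HCO3⁻] = 3.11 mmol/L

α₁ = 1 / (1 + [H⁺]/K1 + K2/[H⁺]) = 1 / (1 + 10^-0.33 + 10^-3.70)
   = 1 / (1 + 0.46774 + 0.00019953) = 1/1.4679 = 0.6812
[HCO3⁻] = α₁ × DIC = 0.6812 × 4.57 = 3.11 mmol/L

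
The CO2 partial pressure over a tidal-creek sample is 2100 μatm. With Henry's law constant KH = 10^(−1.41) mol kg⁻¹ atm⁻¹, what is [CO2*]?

KH = 10^(−1.41) = 3.890×10^-2 mol kg⁻¹ atm⁻¹
[CO2*] = KH · pCO2 = 3.890×10^-2 × 2100×10^-6 atm = 8.17×10^-5 mol/kg

[CO2*] = 81.7 μmol/kg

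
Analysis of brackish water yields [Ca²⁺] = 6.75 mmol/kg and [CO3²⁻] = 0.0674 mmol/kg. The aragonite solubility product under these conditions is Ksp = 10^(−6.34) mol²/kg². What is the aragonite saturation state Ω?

Ksp = 10^(−6.34) = 4.571×10^-7
Ω = [Ca²⁺][CO3²⁻]/Ksp = (6.75×10^-3)(0.0674×10^-3) / 4.571×10^-7 = 0.995

Ω = 0.995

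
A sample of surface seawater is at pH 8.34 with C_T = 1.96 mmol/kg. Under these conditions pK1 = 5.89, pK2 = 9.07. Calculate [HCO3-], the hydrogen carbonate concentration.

α₁ = 1 / (1 + [H⁺]/K1 + K2/[H⁺]) = 1 / (1 + 10^-2.45 + 10^-0.73)
   = 1 / (1 + 0.0035481 + 0.18621) = 1/1.1898 = 0.8405
[HCO3⁻] = α₁ × DIC = 0.8405 × 1.96 = 1.65 mmol/kg

[HCO3⁻] = 1.65 mmol/kg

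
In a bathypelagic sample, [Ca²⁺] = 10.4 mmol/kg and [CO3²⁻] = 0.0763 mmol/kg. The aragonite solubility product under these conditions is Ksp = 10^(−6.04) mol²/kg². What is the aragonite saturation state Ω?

Ω = 0.870

Ksp = 10^(−6.04) = 9.120×10^-7
Ω = [Ca²⁺][CO3²⁻]/Ksp = (10.4×10^-3)(0.0763×10^-3) / 9.120×10^-7 = 0.870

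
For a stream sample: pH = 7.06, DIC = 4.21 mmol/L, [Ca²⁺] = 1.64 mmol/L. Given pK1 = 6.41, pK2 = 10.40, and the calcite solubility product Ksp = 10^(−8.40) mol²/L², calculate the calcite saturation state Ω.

α₂ = 1 / (1 + [H⁺]/K2 + [H⁺]²/(K1K2)) = 1 / (1 + 10^+3.34 + 10^+2.69)
   = 1 / (1 + 2187.8 + 489.78) = 1/2678.5 = 0.0003733
[CO3²⁻] = α₂ × DIC = 0.0003733 × 4.21 = 0.001572 mmol/L = 1.572 μmol/L
Ksp = 10^(−8.40) = 3.981×10^-9
Ω = [Ca²⁺][CO3²⁻]/Ksp = (1.64×10^-3)(1.572×10^-6) / 3.981×10^-9 = 0.647

Ω = 0.647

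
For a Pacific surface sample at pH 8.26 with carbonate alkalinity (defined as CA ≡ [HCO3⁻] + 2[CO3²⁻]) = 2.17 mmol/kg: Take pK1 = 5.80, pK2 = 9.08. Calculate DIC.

DIC = 1.92 mmol/kg

CA = [HCO3⁻] + 2[CO3²⁻] = (α₁ + 2α₂)·DIC
At pH 8.26: [H⁺]/K1 = 10^-2.46 = 0.0034674, K2/[H⁺] = 10^-0.82 = 0.15136
α₁ = 1/(1 + 0.0034674 + 0.15136) = 1/1.1548 = 0.8659; α₂ = α₁·K2/[H⁺] = 0.1311
α₁ + 2α₂ = 1.1281
DIC = CA / (α₁ + 2α₂) = 2.17 / 1.1281 = 1.92 mmol/kg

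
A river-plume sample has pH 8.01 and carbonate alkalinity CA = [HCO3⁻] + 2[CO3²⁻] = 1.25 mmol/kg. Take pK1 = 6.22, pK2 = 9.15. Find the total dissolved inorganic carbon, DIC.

CA = [HCO3⁻] + 2[CO3²⁻] = (α₁ + 2α₂)·DIC
At pH 8.01: [H⁺]/K1 = 10^-1.79 = 0.016218, K2/[H⁺] = 10^-1.14 = 0.072444
α₁ = 1/(1 + 0.016218 + 0.072444) = 1/1.0887 = 0.9186; α₂ = α₁·K2/[H⁺] = 0.06654
α₁ + 2α₂ = 1.0516
DIC = CA / (α₁ + 2α₂) = 1.25 / 1.0516 = 1.19 mmol/kg

DIC = 1.19 mmol/kg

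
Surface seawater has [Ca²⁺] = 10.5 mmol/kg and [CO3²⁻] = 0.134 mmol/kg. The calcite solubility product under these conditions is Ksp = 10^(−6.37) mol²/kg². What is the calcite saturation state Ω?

Ω = 3.30

Ksp = 10^(−6.37) = 4.266×10^-7
Ω = [Ca²⁺][CO3²⁻]/Ksp = (10.5×10^-3)(0.134×10^-3) / 4.266×10^-7 = 3.30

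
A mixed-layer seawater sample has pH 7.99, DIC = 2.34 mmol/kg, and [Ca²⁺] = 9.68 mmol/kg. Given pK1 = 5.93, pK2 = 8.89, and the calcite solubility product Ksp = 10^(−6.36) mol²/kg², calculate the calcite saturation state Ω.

Ω = 5.76

α₂ = 1 / (1 + [H⁺]/K2 + [H⁺]²/(K1K2)) = 1 / (1 + 10^+0.90 + 10^-1.16)
   = 1 / (1 + 7.9433 + 0.069183) = 1/9.0125 = 0.1110
[CO3²⁻] = α₂ × DIC = 0.1110 × 2.34 = 0.2596 mmol/kg
Ksp = 10^(−6.36) = 4.365×10^-7
Ω = [Ca²⁺][CO3²⁻]/Ksp = (9.68×10^-3)(2.596×10^-4) / 4.365×10^-7 = 5.76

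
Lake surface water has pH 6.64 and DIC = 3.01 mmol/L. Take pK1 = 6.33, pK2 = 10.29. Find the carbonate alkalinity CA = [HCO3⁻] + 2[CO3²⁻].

CA = 2.02 mmol/L

CA = [HCO3⁻] + 2[CO3²⁻] = (α₁ + 2α₂)·DIC
At pH 6.64: [H⁺]/K1 = 10^-0.31 = 0.48978, K2/[H⁺] = 10^-3.65 = 0.00022387
α₁ = 1/(1 + 0.48978 + 0.00022387) = 1/1.4900 = 0.6711; α₂ = α₁·K2/[H⁺] = 0.0001502
α₁ + 2α₂ = 0.6714
CA = 0.6714 × 3.01 = 2.02 mmol/L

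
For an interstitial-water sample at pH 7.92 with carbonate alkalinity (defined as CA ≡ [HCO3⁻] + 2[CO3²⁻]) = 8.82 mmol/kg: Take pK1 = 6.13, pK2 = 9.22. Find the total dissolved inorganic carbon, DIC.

CA = [HCO3⁻] + 2[CO3²⁻] = (α₁ + 2α₂)·DIC
At pH 7.92: [H⁺]/K1 = 10^-1.79 = 0.016218, K2/[H⁺] = 10^-1.30 = 0.050119
α₁ = 1/(1 + 0.016218 + 0.050119) = 1/1.0663 = 0.9378; α₂ = α₁·K2/[H⁺] = 0.04700
α₁ + 2α₂ = 1.0318
DIC = CA / (α₁ + 2α₂) = 8.82 / 1.0318 = 8.55 mmol/kg

DIC = 8.55 mmol/kg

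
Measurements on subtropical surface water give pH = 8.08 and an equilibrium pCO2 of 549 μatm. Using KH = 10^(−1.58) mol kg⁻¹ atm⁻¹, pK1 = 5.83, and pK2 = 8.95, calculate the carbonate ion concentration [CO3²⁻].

[CO2*] = KH · pCO2 = 10^(−1.58) × 549×10^-6 = 1.444×10^-5 mol/kg
α₀ = 1/(1 + K1/[H⁺] + K1K2/[H⁺]²) = 1/(1 + 10^+2.25 + 10^+1.38) = 0.004931
DIC = [CO2*]/α₀ = 1.444×10^-5 / 0.004931 = 2.929 mmol/kg
[CO3²⁻] = α₂·DIC; α₂ = 0.1183, so [CO3²⁻] = 0.1183 × 2.929 = 0.346 mmol/kg

[CO3²⁻] = 0.346 mmol/kg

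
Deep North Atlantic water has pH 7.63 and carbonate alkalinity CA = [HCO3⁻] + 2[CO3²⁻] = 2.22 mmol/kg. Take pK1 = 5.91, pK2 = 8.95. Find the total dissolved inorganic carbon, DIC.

CA = [HCO3⁻] + 2[CO3²⁻] = (α₁ + 2α₂)·DIC
At pH 7.63: [H⁺]/K1 = 10^-1.72 = 0.019055, K2/[H⁺] = 10^-1.32 = 0.047863
α₁ = 1/(1 + 0.019055 + 0.047863) = 1/1.0669 = 0.9373; α₂ = α₁·K2/[H⁺] = 0.04486
α₁ + 2α₂ = 1.0270
DIC = CA / (α₁ + 2α₂) = 2.22 / 1.0270 = 2.16 mmol/kg

DIC = 2.16 mmol/kg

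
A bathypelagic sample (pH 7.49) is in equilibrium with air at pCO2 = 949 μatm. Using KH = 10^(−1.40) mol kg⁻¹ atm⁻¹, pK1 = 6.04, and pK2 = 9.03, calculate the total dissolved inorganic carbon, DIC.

DIC = 1.13 mmol/kg

[CO2*] = KH · pCO2 = 10^(−1.40) × 949×10^-6 = 3.778×10^-5 mol/kg
α₀ = 1/(1 + K1/[H⁺] + K1K2/[H⁺]²) = 1/(1 + 10^+1.45 + 10^-0.09) = 0.03334
DIC = [CO2*]/α₀ = 3.778×10^-5 / 0.03334 = 1.13 mmol/kg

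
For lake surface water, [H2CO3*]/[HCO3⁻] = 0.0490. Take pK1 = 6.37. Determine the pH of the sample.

pH = 7.68

From K1 = [H⁺][HCO3⁻]/[H2CO3*]:  pH = pK1 − log₁₀([H2CO3*]/[HCO3⁻])
log₁₀(0.0490) = -1.310
pH = 6.37 − (-1.310) = 7.68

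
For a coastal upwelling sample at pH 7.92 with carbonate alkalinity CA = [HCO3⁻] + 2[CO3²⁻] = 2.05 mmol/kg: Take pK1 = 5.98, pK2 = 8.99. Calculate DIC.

DIC = 1.92 mmol/kg

CA = [HCO3⁻] + 2[CO3²⁻] = (α₁ + 2α₂)·DIC
At pH 7.92: [H⁺]/K1 = 10^-1.94 = 0.011482, K2/[H⁺] = 10^-1.07 = 0.085114
α₁ = 1/(1 + 0.011482 + 0.085114) = 1/1.0966 = 0.9119; α₂ = α₁·K2/[H⁺] = 0.07762
α₁ + 2α₂ = 1.0671
DIC = CA / (α₁ + 2α₂) = 2.05 / 1.0671 = 1.92 mmol/kg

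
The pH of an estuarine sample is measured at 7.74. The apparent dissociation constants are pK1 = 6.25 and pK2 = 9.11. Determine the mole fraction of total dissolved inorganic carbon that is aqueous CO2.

α₀ = 1 / (1 + K1/[H⁺] + K1K2/[H⁺]²) = 1 / (1 + 10^+1.49 + 10^+0.12)
   = 1 / (1 + 30.903 + 1.3183) = 1/33.221 = 0.03010

α₀ = 0.0301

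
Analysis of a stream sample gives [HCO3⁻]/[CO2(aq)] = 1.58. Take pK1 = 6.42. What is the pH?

pH = 6.62

From K1 = [H⁺][HCO3⁻]/[CO2(aq)]:  pH = pK1 + log₁₀([HCO3⁻]/[CO2(aq)])
log₁₀(1.58) = +0.199
pH = 6.42 + (+0.199) = 6.62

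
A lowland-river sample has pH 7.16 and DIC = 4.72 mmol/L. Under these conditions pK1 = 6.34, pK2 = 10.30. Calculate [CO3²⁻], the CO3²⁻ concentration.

α₂ = 1 / (1 + [H⁺]/K2 + [H⁺]²/(K1K2)) = 1 / (1 + 10^+3.14 + 10^+2.32)
   = 1 / (1 + 1380.4 + 208.93) = 1/1590.3 = 0.0006288
[CO3²⁻] = α₂ × DIC = 0.0006288 × 4.72 = 0.00297 mmol/L = 2.97 μmol/L

[CO3²⁻] = 2.97 μmol/L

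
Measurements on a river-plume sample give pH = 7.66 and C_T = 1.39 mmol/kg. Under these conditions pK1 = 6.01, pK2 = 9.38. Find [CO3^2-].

α₂ = 1 / (1 + [H⁺]/K2 + [H⁺]²/(K1K2)) = 1 / (1 + 10^+1.72 + 10^+0.07)
   = 1 / (1 + 52.481 + 1.1749) = 1/54.656 = 0.01830
[CO3²⁻] = α₂ × DIC = 0.01830 × 1.39 = 0.0254 mmol/kg

[CO3²⁻] = 0.0254 mmol/kg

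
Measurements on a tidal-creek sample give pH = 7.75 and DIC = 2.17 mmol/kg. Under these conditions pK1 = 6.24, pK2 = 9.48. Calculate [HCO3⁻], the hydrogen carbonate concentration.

[HCO3⁻] = 2.07 mmol/kg

α₁ = 1 / (1 + [H⁺]/K1 + K2/[H⁺]) = 1 / (1 + 10^-1.51 + 10^-1.73)
   = 1 / (1 + 0.030903 + 0.018621) = 1/1.0495 = 0.9528
[HCO3⁻] = α₁ × DIC = 0.9528 × 2.17 = 2.07 mmol/kg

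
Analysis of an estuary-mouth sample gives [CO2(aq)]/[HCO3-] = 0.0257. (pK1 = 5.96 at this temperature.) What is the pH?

pH = 7.55

From K1 = [H⁺][HCO3-]/[CO2(aq)]:  pH = pK1 − log₁₀([CO2(aq)]/[HCO3-])
log₁₀(0.0257) = -1.590
pH = 5.96 − (-1.590) = 7.55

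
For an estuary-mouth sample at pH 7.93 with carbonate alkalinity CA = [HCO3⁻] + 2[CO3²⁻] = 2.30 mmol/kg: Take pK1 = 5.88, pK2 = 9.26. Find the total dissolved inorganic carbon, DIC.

DIC = 2.22 mmol/kg

CA = [HCO3⁻] + 2[CO3²⁻] = (α₁ + 2α₂)·DIC
At pH 7.93: [H⁺]/K1 = 10^-2.05 = 0.0089125, K2/[H⁺] = 10^-1.33 = 0.046774
α₁ = 1/(1 + 0.0089125 + 0.046774) = 1/1.0557 = 0.9473; α₂ = α₁·K2/[H⁺] = 0.04431
α₁ + 2α₂ = 1.0359
DIC = CA / (α₁ + 2α₂) = 2.30 / 1.0359 = 2.22 mmol/kg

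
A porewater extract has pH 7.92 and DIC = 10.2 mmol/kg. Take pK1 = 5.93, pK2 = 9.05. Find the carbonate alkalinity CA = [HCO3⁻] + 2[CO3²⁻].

CA = [HCO3⁻] + 2[CO3²⁻] = (α₁ + 2α₂)·DIC
At pH 7.92: [H⁺]/K1 = 10^-1.99 = 0.010233, K2/[H⁺] = 10^-1.13 = 0.074131
α₁ = 1/(1 + 0.010233 + 0.074131) = 1/1.0844 = 0.9222; α₂ = α₁·K2/[H⁺] = 0.06836
α₁ + 2α₂ = 1.0589
CA = 1.0589 × 10.2 = 10.8 mmol/kg

CA = 10.8 mmol/kg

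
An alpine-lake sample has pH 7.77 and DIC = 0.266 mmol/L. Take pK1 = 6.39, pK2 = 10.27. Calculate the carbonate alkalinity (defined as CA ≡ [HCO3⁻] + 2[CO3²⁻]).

CA = [HCO3⁻] + 2[CO3²⁻] = (α₁ + 2α₂)·DIC
At pH 7.77: [H⁺]/K1 = 10^-1.38 = 0.041687, K2/[H⁺] = 10^-2.50 = 0.0031623
α₁ = 1/(1 + 0.041687 + 0.0031623) = 1/1.0448 = 0.9571; α₂ = α₁·K2/[H⁺] = 0.003027
α₁ + 2α₂ = 0.9631
CA = 0.9631 × 0.266 = 0.256 mmol/L

CA = 0.256 mmol/L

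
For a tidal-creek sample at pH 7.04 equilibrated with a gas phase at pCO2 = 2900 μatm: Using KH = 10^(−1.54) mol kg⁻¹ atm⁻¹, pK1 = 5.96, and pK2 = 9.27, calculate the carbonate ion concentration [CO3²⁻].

[CO2*] = KH · pCO2 = 10^(−1.54) × 2900×10^-6 = 8.364×10^-5 mol/kg
α₀ = 1/(1 + K1/[H⁺] + K1K2/[H⁺]²) = 1/(1 + 10^+1.08 + 10^-1.15) = 0.07637
DIC = [CO2*]/α₀ = 8.364×10^-5 / 0.07637 = 1.095 mmol/kg
[CO3²⁻] = α₂·DIC; α₂ = 0.005407, so [CO3²⁻] = 0.005407 × 1.095 = 0.00592 mmol/kg = 5.92 μmol/kg

[CO3²⁻] = 5.92 μmol/kg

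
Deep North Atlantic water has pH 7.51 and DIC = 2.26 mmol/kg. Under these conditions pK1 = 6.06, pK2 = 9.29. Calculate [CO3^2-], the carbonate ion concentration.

[CO3²⁻] = 0.0357 mmol/kg

α₂ = 1 / (1 + [H⁺]/K2 + [H⁺]²/(K1K2)) = 1 / (1 + 10^+1.78 + 10^+0.33)
   = 1 / (1 + 60.256 + 2.1380) = 1/63.394 = 0.01577
[CO3²⁻] = α₂ × DIC = 0.01577 × 2.26 = 0.0357 mmol/kg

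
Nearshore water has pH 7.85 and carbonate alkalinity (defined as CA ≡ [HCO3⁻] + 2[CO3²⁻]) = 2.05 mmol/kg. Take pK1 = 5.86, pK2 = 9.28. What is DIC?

DIC = 2.00 mmol/kg

CA = [HCO3⁻] + 2[CO3²⁻] = (α₁ + 2α₂)·DIC
At pH 7.85: [H⁺]/K1 = 10^-1.99 = 0.010233, K2/[H⁺] = 10^-1.43 = 0.037154
α₁ = 1/(1 + 0.010233 + 0.037154) = 1/1.0474 = 0.9548; α₂ = α₁·K2/[H⁺] = 0.03547
α₁ + 2α₂ = 1.0257
DIC = CA / (α₁ + 2α₂) = 2.05 / 1.0257 = 2.00 mmol/kg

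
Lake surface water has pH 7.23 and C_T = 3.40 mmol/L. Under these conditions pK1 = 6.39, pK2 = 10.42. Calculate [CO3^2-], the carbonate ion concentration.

α₂ = 1 / (1 + [H⁺]/K2 + [H⁺]²/(K1K2)) = 1 / (1 + 10^+3.19 + 10^+2.35)
   = 1 / (1 + 1548.8 + 223.87) = 1/1773.7 = 0.0005638
[CO3²⁻] = α₂ × DIC = 0.0005638 × 3.40 = 0.00192 mmol/L = 1.92 μmol/L

[CO3²⁻] = 1.92 μmol/L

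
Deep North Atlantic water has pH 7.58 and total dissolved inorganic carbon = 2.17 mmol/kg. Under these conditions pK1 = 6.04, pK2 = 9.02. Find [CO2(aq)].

α₀ = 1 / (1 + K1/[H⁺] + K1K2/[H⁺]²) = 1 / (1 + 10^+1.54 + 10^+0.10)
   = 1 / (1 + 34.674 + 1.2589) = 1/36.933 = 0.02708
[CO2*] = α₀ × DIC = 0.02708 × 2.17 = 0.0588 mmol/kg

[CO2*] = 0.0588 mmol/kg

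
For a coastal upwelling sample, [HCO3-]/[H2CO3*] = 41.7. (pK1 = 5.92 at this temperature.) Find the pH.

pH = 7.54

From K1 = [H⁺][HCO3-]/[H2CO3*]:  pH = pK1 + log₁₀([HCO3-]/[H2CO3*])
log₁₀(41.7) = +1.620
pH = 5.92 + (+1.620) = 7.54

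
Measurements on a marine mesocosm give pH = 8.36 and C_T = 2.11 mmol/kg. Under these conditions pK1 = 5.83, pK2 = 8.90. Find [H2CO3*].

α₀ = 1 / (1 + K1/[H⁺] + K1K2/[H⁺]²) = 1 / (1 + 10^+2.53 + 10^+1.99)
   = 1 / (1 + 338.84 + 97.724) = 1/437.57 = 0.002285
[CO2*] = α₀ × DIC = 0.002285 × 2.11 = 0.00482 mmol/kg = 4.82 μmol/kg

[CO2*] = 4.82 μmol/kg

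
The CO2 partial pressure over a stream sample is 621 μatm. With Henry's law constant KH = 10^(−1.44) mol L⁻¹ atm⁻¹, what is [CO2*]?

[CO2*] = 22.5 μmol/L

KH = 10^(−1.44) = 3.631×10^-2 mol L⁻¹ atm⁻¹
[CO2*] = KH · pCO2 = 3.631×10^-2 × 621×10^-6 atm = 2.25×10^-5 mol/L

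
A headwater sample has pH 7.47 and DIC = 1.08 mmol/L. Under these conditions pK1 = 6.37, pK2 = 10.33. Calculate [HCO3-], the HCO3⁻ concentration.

α₁ = 1 / (1 + [H⁺]/K1 + K2/[H⁺]) = 1 / (1 + 10^-1.10 + 10^-2.86)
   = 1 / (1 + 0.079433 + 0.0013804) = 1/1.0808 = 0.9252
[HCO3⁻] = α₁ × DIC = 0.9252 × 1.08 = 0.999 mmol/L

[HCO3⁻] = 0.999 mmol/L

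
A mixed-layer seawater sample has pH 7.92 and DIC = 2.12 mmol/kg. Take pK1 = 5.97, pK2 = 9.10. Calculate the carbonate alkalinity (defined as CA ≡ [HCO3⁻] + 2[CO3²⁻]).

CA = [HCO3⁻] + 2[CO3²⁻] = (α₁ + 2α₂)·DIC
At pH 7.92: [H⁺]/K1 = 10^-1.95 = 0.011220, K2/[H⁺] = 10^-1.18 = 0.066069
α₁ = 1/(1 + 0.011220 + 0.066069) = 1/1.0773 = 0.9283; α₂ = α₁·K2/[H⁺] = 0.06133
α₁ + 2α₂ = 1.0509
CA = 1.0509 × 2.12 = 2.23 mmol/kg

CA = 2.23 mmol/kg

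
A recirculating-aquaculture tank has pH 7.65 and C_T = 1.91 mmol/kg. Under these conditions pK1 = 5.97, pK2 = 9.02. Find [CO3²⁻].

[CO3²⁻] = 0.0766 mmol/kg

α₂ = 1 / (1 + [H⁺]/K2 + [H⁺]²/(K1K2)) = 1 / (1 + 10^+1.37 + 10^-0.31)
   = 1 / (1 + 23.442 + 0.48978) = 1/24.932 = 0.04011
[CO3²⁻] = α₂ × DIC = 0.04011 × 1.91 = 0.0766 mmol/kg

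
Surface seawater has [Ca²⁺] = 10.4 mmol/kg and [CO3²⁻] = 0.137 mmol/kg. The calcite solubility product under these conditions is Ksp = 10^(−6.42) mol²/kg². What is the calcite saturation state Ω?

Ω = 3.75

Ksp = 10^(−6.42) = 3.802×10^-7
Ω = [Ca²⁺][CO3²⁻]/Ksp = (10.4×10^-3)(0.137×10^-3) / 3.802×10^-7 = 3.75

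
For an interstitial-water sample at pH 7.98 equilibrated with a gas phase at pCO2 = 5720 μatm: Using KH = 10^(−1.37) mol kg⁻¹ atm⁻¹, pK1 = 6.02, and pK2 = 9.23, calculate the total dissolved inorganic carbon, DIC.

[CO2*] = KH · pCO2 = 10^(−1.37) × 5720×10^-6 = 2.440×10^-4 mol/kg
α₀ = 1/(1 + K1/[H⁺] + K1K2/[H⁺]²) = 1/(1 + 10^+1.96 + 10^+0.71) = 0.01027
DIC = [CO2*]/α₀ = 2.440×10^-4 / 0.01027 = 23.7 mmol/kg

DIC = 23.7 mmol/kg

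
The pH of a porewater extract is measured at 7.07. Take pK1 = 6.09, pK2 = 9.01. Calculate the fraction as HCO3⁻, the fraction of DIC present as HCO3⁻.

α₁ = 0.896

α₁ = 1 / (1 + [H⁺]/K1 + K2/[H⁺]) = 1 / (1 + 10^-0.98 + 10^-1.94)
   = 1 / (1 + 0.10471 + 0.011482) = 1/1.1162 = 0.8959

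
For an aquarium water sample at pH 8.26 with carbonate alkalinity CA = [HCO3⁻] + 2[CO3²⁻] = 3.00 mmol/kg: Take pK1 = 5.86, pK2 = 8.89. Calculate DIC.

CA = [HCO3⁻] + 2[CO3²⁻] = (α₁ + 2α₂)·DIC
At pH 8.26: [H⁺]/K1 = 10^-2.40 = 0.0039811, K2/[H⁺] = 10^-0.63 = 0.23442
α₁ = 1/(1 + 0.0039811 + 0.23442) = 1/1.2384 = 0.8075; α₂ = α₁·K2/[H⁺] = 0.1893
α₁ + 2α₂ = 1.1861
DIC = CA / (α₁ + 2α₂) = 3.00 / 1.1861 = 2.53 mmol/kg

DIC = 2.53 mmol/kg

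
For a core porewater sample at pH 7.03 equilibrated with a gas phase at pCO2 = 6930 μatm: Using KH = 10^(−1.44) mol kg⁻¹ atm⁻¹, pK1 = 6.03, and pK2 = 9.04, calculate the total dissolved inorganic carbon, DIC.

[CO2*] = KH · pCO2 = 10^(−1.44) × 6930×10^-6 = 2.516×10^-4 mol/kg
α₀ = 1/(1 + K1/[H⁺] + K1K2/[H⁺]²) = 1/(1 + 10^+1.00 + 10^-1.01) = 0.09011
DIC = [CO2*]/α₀ = 2.516×10^-4 / 0.09011 = 2.79 mmol/kg

DIC = 2.79 mmol/kg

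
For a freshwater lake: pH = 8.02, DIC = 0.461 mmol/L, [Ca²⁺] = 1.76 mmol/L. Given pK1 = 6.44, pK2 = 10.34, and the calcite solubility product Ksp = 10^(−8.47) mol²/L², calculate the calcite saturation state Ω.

Ω = 1.11

α₂ = 1 / (1 + [H⁺]/K2 + [H⁺]²/(K1K2)) = 1 / (1 + 10^+2.32 + 10^+0.74)
   = 1 / (1 + 208.93 + 5.4954) = 1/215.43 = 0.004642
[CO3²⁻] = α₂ × DIC = 0.004642 × 0.461 = 0.002140 mmol/L = 2.140 μmol/L
Ksp = 10^(−8.47) = 3.388×10^-9
Ω = [Ca²⁺][CO3²⁻]/Ksp = (1.76×10^-3)(2.140×10^-6) / 3.388×10^-9 = 1.11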